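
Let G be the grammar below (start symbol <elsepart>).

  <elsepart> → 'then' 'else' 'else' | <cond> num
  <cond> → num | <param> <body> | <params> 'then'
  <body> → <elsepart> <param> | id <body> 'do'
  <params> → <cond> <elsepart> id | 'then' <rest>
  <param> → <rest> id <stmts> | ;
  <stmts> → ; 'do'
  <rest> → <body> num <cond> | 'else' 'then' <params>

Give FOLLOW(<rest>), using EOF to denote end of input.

{ 'then', id }

In <params> → 'then' <rest>: <rest> is at the end, add FOLLOW(<params>) = { 'then', id }.
In <param> → <rest> id <stmts>: add FIRST(id <stmts>) = { id }.
Union: FOLLOW(<rest>) = { 'then', id }.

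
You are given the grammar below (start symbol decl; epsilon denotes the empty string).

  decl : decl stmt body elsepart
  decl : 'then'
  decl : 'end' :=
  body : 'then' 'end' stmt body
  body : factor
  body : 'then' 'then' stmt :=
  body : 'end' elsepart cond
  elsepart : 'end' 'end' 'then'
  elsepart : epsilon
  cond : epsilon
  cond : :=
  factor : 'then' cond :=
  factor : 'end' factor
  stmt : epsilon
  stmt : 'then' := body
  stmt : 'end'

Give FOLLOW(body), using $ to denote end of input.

{ $, 'end', 'then', := }

In decl : decl stmt body elsepart: add FIRST(elsepart)\{epsilon} = { 'end' }.
  Since elsepart is nullable, also add FOLLOW(decl) = { $, 'end', 'then' }.
In body : 'then' 'end' stmt body: body is at the end, add FOLLOW(body) = { $, 'end', 'then', := }.
In stmt : 'then' := body: body is at the end, add FOLLOW(stmt) = { 'end', 'then', := }.
Union: FOLLOW(body) = { $, 'end', 'then', := }.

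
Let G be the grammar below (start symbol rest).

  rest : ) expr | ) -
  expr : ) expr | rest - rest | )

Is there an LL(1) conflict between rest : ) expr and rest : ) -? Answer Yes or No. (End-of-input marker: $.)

Yes

FIRST() expr) = { ) } and FIRST() -) = { ) }.
Both contain ), so the two alternatives are not disjoint — LL(1) conflict.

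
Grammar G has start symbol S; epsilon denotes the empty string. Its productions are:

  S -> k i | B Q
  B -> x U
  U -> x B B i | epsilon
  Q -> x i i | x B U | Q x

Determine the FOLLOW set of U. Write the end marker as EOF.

In B -> x U: U is at the end, add FOLLOW(B) = { EOF, i, x }.
In Q -> x B U: U is at the end, add FOLLOW(Q) = { EOF, x }.
Union: FOLLOW(U) = { EOF, i, x }.

{ EOF, i, x }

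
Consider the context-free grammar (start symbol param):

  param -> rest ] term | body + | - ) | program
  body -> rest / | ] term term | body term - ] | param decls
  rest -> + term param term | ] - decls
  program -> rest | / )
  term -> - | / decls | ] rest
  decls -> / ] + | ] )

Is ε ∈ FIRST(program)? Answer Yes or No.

No

No nonterminal in this grammar is nullable.
No production of program has an RHS whose symbols are all nullable, so program is not nullable.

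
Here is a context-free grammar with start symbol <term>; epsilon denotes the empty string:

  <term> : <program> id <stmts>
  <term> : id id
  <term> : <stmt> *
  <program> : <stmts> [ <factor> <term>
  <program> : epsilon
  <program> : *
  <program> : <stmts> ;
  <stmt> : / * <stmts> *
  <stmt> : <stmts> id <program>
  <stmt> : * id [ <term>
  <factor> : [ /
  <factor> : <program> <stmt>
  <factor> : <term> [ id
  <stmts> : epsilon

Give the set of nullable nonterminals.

Directly nullable (have an epsilon-production): <program>, <stmts>.
No other nonterminal has a production whose RHS symbols are all nullable.

{ <program>, <stmts> }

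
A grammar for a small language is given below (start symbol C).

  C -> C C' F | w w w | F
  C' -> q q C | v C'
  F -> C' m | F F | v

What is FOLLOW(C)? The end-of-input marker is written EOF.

{ EOF, m, q, v }

C is the start symbol, so EOF ∈ FOLLOW(C).
In C -> C C' F: add FIRST(C' F) = { q, v }.
In C' -> q q C: C is at the end, add FOLLOW(C') = { m, q, v }.
Union: FOLLOW(C) = { EOF, m, q, v }.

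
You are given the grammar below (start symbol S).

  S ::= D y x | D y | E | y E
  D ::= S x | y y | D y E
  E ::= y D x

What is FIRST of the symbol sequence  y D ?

{ y }

y is a terminal; add {y} and stop.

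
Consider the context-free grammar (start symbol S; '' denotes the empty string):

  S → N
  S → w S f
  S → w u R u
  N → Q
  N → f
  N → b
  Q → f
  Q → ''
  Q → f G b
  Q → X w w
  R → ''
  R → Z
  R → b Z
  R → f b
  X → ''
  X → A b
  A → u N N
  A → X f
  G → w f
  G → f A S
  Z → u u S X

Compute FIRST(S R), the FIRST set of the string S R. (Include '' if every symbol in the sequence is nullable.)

{ b, f, u, w, '' }

Add FIRST(S)\{''} = { b, f, u, w }; S is nullable, continue.
Add FIRST(R)\{''} = { b, f, u }; R is nullable, continue.
Every symbol is nullable, so include ''.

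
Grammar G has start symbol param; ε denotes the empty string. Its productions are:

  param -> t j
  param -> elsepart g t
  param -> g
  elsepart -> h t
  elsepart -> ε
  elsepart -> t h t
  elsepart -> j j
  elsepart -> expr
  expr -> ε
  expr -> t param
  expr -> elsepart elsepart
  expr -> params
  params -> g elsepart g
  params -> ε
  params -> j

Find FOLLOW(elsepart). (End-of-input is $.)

{ g, h, j, t }

In param -> elsepart g t: add FIRST(g t) = { g }.
In expr -> elsepart elsepart: add FIRST(elsepart)\{ε} = { g, h, j, t }.
  Since elsepart is nullable, also add FOLLOW(expr) = { g, h, j, t }.
In expr -> elsepart elsepart: elsepart is at the end, add FOLLOW(expr) = { g, h, j, t }.
In params -> g elsepart g: add FIRST(g) = { g }.
Union: FOLLOW(elsepart) = { g, h, j, t }.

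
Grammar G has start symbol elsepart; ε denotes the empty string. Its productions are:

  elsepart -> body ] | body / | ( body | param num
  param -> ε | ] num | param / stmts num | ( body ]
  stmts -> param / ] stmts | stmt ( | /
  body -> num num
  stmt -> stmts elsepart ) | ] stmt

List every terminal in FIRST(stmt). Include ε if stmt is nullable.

From stmt -> stmts elsepart ): add FIRST(stmts) = { (, /, ] }.
stmt -> ] stmt contributes {]}.
Union: FIRST(stmt) = { (, /, ] }.

{ (, /, ] }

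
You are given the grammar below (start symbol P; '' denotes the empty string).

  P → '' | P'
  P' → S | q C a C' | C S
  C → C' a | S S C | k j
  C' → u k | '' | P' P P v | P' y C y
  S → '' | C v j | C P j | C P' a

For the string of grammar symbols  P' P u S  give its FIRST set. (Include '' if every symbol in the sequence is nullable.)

Add FIRST(P')\{''} = { a, k, q, u, v, y }; P' is nullable, continue.
Add FIRST(P)\{''} = { a, k, q, u, v, y }; P is nullable, continue.
u is a terminal; add {u} and stop.

{ a, k, q, u, v, y }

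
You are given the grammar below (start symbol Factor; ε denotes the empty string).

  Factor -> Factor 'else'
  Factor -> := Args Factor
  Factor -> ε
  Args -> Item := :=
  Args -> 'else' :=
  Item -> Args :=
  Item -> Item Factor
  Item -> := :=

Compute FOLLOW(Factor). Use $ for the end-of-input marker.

Factor is the start symbol, so $ ∈ FOLLOW(Factor).
In Factor -> Factor 'else': add FIRST('else') = { 'else' }.
In Factor -> := Args Factor: Factor is at the end, add FOLLOW(Factor) = { $, 'else', := }.
In Item -> Item Factor: Factor is at the end, add FOLLOW(Item) = { 'else', := }.
Union: FOLLOW(Factor) = { $, 'else', := }.

{ $, 'else', := }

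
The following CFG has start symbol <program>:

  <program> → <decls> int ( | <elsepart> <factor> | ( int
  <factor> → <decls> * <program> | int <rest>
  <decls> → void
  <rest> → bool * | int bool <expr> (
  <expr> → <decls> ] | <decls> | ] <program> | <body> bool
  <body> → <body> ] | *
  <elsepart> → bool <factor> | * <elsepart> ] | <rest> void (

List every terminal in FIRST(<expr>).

From <expr> → <decls> ]: add FIRST(<decls>) = { void }.
From <expr> → <decls>: add FIRST(<decls>) = { void }.
<expr> → ] <program> contributes {]}.
From <expr> → <body> bool: add FIRST(<body>) = { * }.
Union: FIRST(<expr>) = { *, ], void }.

{ *, ], void }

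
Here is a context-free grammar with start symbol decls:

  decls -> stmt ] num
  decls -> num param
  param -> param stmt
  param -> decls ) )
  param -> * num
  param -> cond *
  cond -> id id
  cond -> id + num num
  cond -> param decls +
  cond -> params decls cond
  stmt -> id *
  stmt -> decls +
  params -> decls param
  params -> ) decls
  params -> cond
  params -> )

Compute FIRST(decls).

From decls -> stmt ] num: add FIRST(stmt) = { id, num }.
decls -> num param contributes {num}.
Union: FIRST(decls) = { id, num }.

{ id, num }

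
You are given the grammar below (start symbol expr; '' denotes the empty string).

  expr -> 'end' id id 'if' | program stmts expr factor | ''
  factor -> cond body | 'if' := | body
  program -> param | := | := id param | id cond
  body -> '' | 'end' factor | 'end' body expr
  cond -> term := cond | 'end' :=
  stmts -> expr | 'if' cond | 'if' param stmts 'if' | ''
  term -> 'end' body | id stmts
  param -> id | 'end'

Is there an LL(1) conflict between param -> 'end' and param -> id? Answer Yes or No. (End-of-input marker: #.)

FIRST('end') = { 'end' } and FIRST(id) = { id }.
The FIRST sets are disjoint and neither alternative is nullable — no conflict.

No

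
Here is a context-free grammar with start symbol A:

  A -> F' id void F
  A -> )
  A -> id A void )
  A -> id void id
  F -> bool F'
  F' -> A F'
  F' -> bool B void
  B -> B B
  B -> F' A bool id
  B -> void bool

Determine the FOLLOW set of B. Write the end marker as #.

{ ), bool, id, void }

In F' -> bool B void: add FIRST(void) = { void }.
In B -> B B: add FIRST(B) = { ), bool, id, void }.
In B -> B B: B is at the end, add FOLLOW(B) = { ), bool, id, void }.
Union: FOLLOW(B) = { ), bool, id, void }.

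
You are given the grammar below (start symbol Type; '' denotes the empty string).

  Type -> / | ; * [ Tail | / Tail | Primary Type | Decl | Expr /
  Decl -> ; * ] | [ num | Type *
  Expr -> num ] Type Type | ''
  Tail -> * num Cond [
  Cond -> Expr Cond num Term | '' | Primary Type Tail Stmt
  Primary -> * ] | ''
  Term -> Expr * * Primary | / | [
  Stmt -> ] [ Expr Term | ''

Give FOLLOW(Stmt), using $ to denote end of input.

{ [, num }

In Cond -> Primary Type Tail Stmt: Stmt is at the end, add FOLLOW(Cond) = { [, num }.
Union: FOLLOW(Stmt) = { [, num }.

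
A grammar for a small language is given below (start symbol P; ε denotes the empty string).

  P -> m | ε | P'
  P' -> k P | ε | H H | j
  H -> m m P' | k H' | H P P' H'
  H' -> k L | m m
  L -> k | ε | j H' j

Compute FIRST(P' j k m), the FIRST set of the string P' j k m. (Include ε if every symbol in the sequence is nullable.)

Add FIRST(P')\{ε} = { j, k, m }; P' is nullable, continue.
j is a terminal; add {j} and stop.

{ j, k, m }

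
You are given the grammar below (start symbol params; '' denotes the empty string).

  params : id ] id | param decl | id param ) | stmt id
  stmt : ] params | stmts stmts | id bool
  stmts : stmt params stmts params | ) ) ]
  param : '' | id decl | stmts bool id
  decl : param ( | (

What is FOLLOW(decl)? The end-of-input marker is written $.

{ $, (, ), ], bool, id }

In params : param decl: decl is at the end, add FOLLOW(params) = { $, (, ), ], bool, id }.
In param : id decl: decl is at the end, add FOLLOW(param) = { (, ), ], id }.
Union: FOLLOW(decl) = { $, (, ), ], bool, id }.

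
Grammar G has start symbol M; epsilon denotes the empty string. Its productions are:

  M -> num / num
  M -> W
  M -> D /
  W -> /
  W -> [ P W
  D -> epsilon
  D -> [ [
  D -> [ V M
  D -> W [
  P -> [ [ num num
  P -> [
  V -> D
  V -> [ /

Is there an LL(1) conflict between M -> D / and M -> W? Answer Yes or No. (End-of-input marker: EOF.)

FIRST(D /) = { /, [ } and FIRST(W) = { /, [ }.
Both contain /, so the two alternatives are not disjoint — LL(1) conflict.

Yes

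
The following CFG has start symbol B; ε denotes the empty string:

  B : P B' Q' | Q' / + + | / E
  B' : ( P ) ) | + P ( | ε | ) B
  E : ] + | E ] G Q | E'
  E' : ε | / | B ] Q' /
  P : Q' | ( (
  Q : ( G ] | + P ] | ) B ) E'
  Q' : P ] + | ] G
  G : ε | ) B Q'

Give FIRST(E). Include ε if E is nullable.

{ (, /, ], ε }

E : ] + contributes {]}.
From E : E ] G Q: E nullable, take FIRST(E) ∪ {]} = { (, /, ] }.
From E : E': add FIRST(E') = { (, /, ], ε } (including ε since E' is nullable).
Union: FIRST(E) = { (, /, ], ε }.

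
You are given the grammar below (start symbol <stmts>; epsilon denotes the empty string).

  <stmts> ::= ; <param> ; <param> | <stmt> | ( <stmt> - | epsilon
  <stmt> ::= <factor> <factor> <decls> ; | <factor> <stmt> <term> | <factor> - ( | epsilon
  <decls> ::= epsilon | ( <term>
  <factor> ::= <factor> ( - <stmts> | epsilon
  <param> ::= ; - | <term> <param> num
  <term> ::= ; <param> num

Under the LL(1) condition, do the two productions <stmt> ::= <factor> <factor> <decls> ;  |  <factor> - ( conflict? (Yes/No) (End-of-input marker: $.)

Yes

FIRST(<factor> <factor> <decls> ;) = { (, ; } and FIRST(<factor> - () = { (, - }.
Both contain (, so the two alternatives are not disjoint — LL(1) conflict.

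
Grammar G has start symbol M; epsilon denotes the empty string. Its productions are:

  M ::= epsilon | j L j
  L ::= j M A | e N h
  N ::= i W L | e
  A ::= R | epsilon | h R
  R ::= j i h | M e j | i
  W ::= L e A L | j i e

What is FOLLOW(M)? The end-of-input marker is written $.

{ $, e, h, i, j }

M is the start symbol, so $ ∈ FOLLOW(M).
In L ::= j M A: add FIRST(A)\{epsilon} = { e, h, i, j }.
  Since A is nullable, also add FOLLOW(L) = { e, h, j }.
In R ::= M e j: add FIRST(e j) = { e }.
Union: FOLLOW(M) = { $, e, h, i, j }.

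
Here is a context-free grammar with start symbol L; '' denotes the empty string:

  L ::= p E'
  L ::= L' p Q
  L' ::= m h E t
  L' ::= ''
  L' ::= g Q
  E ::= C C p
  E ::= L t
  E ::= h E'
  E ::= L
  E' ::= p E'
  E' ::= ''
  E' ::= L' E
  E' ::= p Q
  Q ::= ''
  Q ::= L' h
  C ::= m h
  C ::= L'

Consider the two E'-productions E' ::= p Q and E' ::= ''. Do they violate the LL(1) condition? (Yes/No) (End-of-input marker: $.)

FIRST(p Q) = { p } and FIRST('') = { '' }.
The second is nullable but FOLLOW(E') = { $, t } is disjoint from FIRST of the first.

No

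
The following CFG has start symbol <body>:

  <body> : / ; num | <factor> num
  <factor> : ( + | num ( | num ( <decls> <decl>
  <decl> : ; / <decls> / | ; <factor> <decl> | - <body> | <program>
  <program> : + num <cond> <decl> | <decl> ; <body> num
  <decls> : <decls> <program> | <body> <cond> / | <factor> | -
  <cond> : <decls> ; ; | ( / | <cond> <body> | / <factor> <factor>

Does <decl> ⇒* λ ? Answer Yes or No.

No nonterminal in this grammar is nullable.
No production of <decl> has an RHS whose symbols are all nullable, so <decl> is not nullable.

No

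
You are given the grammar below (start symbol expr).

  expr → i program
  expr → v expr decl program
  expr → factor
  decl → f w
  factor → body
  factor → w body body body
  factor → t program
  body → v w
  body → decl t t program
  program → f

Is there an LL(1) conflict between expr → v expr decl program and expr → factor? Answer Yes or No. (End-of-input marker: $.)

Yes

FIRST(v expr decl program) = { v } and FIRST(factor) = { f, t, v, w }.
Both contain v, so the two alternatives are not disjoint — LL(1) conflict.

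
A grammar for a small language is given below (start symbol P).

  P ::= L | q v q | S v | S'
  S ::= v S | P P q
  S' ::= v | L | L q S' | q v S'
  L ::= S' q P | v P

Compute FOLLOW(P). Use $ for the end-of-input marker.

{ $, q, v }

P is the start symbol, so $ ∈ FOLLOW(P).
In S ::= P P q: add FIRST(P q) = { q, v }.
In S ::= P P q: add FIRST(q) = { q }.
In L ::= S' q P: P is at the end, add FOLLOW(L) = { $, q, v }.
In L ::= v P: P is at the end, add FOLLOW(L) = { $, q, v }.
Union: FOLLOW(P) = { $, q, v }.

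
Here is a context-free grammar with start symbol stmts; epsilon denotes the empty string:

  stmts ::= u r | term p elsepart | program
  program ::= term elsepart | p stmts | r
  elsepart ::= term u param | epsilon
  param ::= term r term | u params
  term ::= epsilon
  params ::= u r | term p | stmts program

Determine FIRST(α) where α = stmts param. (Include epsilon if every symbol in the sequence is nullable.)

{ p, r, u }

Add FIRST(stmts)\{epsilon} = { p, r, u }; stmts is nullable, continue.
Add FIRST(param) = { r, u }; param is not nullable, stop.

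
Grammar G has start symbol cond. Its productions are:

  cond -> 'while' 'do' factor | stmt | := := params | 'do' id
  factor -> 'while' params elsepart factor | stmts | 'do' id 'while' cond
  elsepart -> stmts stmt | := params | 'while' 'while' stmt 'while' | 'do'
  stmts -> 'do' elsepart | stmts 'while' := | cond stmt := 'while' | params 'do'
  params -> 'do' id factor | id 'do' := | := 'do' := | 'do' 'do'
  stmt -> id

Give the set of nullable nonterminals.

{ } (none)

No nonterminal has an empty production or an RHS whose symbols are all nullable.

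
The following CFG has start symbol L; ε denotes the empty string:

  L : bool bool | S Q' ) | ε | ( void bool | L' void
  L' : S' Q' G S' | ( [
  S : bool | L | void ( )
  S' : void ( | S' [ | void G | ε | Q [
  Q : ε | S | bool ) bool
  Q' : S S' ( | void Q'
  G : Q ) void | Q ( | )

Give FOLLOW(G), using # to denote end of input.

{ (, [, bool, void }

In L' : S' Q' G S': add FIRST(S')\{ε} = { (, [, bool, void }.
  Since S' is nullable, also add FOLLOW(L') = { void }.
In S' : void G: G is at the end, add FOLLOW(S') = { (, [, bool, void }.
Union: FOLLOW(G) = { (, [, bool, void }.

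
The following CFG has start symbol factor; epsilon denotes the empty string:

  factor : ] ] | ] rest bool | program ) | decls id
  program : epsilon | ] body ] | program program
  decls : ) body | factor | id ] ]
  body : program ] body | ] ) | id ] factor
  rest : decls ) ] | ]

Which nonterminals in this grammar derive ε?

{ program }

Directly nullable (have an epsilon-production): program.
No other nonterminal has a production whose RHS symbols are all nullable.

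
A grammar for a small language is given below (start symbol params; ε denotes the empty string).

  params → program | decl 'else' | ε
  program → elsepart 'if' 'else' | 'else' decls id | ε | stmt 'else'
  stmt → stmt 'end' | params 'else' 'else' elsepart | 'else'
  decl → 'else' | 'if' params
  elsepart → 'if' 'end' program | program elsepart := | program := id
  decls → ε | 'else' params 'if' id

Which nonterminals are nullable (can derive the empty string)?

{ decls, params, program }

Directly nullable (have an ε-production): params, program, decls.
No other nonterminal has a production whose RHS symbols are all nullable.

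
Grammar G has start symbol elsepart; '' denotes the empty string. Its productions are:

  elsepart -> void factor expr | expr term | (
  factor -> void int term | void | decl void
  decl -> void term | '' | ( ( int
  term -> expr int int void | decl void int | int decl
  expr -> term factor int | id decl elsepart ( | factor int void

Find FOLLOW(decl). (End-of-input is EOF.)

In factor -> decl void: add FIRST(void) = { void }.
In term -> decl void int: add FIRST(void int) = { void }.
In term -> int decl: decl is at the end, add FOLLOW(term) = { EOF, (, id, int, void }.
In expr -> id decl elsepart (: add FIRST(elsepart () = { (, id, int, void }.
Union: FOLLOW(decl) = { EOF, (, id, int, void }.

{ EOF, (, id, int, void }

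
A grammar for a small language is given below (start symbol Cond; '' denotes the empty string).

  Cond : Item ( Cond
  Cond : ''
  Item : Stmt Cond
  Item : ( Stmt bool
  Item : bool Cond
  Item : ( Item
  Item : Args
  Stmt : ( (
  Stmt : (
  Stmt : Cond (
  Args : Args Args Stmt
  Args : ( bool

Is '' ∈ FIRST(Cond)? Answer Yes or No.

Yes

Cond has an ''-production, so Cond ⇒ ''.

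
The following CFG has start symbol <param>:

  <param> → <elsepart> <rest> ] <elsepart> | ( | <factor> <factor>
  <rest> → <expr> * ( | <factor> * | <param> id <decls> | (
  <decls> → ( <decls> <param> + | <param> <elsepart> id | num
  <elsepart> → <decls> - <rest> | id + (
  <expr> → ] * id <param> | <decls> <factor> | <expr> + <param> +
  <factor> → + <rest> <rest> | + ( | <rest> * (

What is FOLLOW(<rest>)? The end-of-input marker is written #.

In <param> → <elsepart> <rest> ] <elsepart>: add FIRST(] <elsepart>) = { ] }.
In <elsepart> → <decls> - <rest>: <rest> is at the end, add FOLLOW(<elsepart>) = { #, (, *, +, ], id, num }.
In <factor> → + <rest> <rest>: add FIRST(<rest>) = { (, +, ], id, num }.
In <factor> → + <rest> <rest>: <rest> is at the end, add FOLLOW(<factor>) = { #, (, *, +, ], id, num }.
In <factor> → <rest> * (: add FIRST(* () = { * }.
Union: FOLLOW(<rest>) = { #, (, *, +, ], id, num }.

{ #, (, *, +, ], id, num }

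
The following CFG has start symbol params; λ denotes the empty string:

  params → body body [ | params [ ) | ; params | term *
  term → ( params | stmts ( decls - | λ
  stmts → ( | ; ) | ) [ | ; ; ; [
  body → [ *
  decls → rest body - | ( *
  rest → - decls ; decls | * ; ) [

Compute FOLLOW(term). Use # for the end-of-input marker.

{ * }

In params → term *: add FIRST(*) = { * }.
Union: FOLLOW(term) = { * }.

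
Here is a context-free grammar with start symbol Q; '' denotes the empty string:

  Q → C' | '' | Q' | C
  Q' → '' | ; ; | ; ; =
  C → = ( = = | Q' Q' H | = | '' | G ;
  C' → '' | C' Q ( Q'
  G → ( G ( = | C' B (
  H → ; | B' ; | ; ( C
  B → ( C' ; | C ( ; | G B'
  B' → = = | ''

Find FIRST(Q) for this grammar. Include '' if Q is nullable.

From Q → C': add FIRST(C') = { (, ;, =, '' } (including '' since C' is nullable).
Q → '' contributes ''.
From Q → Q': add FIRST(Q') = { ;, '' } (including '' since Q' is nullable).
From Q → C: add FIRST(C) = { (, ;, =, '' } (including '' since C is nullable).
Union: FIRST(Q) = { (, ;, =, '' }.

{ (, ;, =, '' }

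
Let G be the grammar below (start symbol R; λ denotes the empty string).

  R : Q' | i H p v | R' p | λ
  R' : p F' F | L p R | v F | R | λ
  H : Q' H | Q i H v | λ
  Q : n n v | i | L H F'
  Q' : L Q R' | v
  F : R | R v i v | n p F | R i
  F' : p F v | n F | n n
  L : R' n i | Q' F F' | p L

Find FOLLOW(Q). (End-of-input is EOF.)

{ EOF, i, n, p, v }

In H : Q i H v: add FIRST(i H v) = { i }.
In Q' : L Q R': add FIRST(R')\{λ} = { i, n, p, v }.
  Since R' is nullable, also add FOLLOW(Q') = { EOF, i, n, p, v }.
Union: FOLLOW(Q) = { EOF, i, n, p, v }.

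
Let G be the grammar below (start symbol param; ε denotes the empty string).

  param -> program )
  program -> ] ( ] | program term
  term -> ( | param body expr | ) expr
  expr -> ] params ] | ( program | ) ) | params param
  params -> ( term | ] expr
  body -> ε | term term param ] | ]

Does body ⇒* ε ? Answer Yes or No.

body has an ε-production, so body ⇒ ε.

Yes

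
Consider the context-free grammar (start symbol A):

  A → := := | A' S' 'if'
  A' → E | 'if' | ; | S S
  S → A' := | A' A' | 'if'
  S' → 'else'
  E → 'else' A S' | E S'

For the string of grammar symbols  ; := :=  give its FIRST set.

{ ; }

; is a terminal; add {;} and stop.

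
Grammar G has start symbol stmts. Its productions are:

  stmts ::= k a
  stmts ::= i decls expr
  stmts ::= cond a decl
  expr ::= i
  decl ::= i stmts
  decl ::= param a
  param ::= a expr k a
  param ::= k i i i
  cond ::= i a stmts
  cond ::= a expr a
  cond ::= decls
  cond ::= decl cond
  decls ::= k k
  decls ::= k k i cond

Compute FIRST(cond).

{ a, i, k }

cond ::= i a stmts contributes {i}.
cond ::= a expr a contributes {a}.
From cond ::= decls: add FIRST(decls) = { k }.
From cond ::= decl cond: add FIRST(decl) = { a, i, k }.
Union: FIRST(cond) = { a, i, k }.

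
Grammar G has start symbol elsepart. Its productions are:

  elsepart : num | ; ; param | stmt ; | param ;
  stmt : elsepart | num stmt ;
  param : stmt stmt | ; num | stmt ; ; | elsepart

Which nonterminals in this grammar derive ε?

No nonterminal has an empty production or an RHS whose symbols are all nullable.

{ } (none)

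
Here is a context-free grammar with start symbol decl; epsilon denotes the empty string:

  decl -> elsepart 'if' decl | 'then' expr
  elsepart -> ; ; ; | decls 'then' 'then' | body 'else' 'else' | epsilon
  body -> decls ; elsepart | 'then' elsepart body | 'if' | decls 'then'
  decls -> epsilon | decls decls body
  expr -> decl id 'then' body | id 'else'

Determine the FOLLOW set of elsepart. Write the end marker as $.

{ $, 'else', 'if', 'then', ;, id }

In decl -> elsepart 'if' decl: add FIRST('if' decl) = { 'if' }.
In body -> decls ; elsepart: elsepart is at the end, add FOLLOW(body) = { $, 'else', 'if', 'then', ;, id }.
In body -> 'then' elsepart body: add FIRST(body) = { 'if', 'then', ; }.
Union: FOLLOW(elsepart) = { $, 'else', 'if', 'then', ;, id }.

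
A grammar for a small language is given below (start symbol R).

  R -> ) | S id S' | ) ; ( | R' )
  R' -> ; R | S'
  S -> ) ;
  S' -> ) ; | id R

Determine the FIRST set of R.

{ ), ;, id }

R -> ) contributes {)}.
From R -> S id S': add FIRST(S) = { ) }.
R -> ) ; ( contributes {)}.
From R -> R' ): add FIRST(R') = { ), ;, id }.
Union: FIRST(R) = { ), ;, id }.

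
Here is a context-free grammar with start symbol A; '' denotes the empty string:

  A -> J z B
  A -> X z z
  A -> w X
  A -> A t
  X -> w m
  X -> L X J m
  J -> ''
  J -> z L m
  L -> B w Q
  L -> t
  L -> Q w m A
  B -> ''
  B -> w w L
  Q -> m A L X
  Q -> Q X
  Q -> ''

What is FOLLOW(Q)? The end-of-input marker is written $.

{ $, m, t, w }

In L -> B w Q: Q is at the end, add FOLLOW(L) = { $, m, t, w }.
In L -> Q w m A: add FIRST(w m A) = { w }.
In Q -> Q X: add FIRST(X) = { m, t, w }.
Union: FOLLOW(Q) = { $, m, t, w }.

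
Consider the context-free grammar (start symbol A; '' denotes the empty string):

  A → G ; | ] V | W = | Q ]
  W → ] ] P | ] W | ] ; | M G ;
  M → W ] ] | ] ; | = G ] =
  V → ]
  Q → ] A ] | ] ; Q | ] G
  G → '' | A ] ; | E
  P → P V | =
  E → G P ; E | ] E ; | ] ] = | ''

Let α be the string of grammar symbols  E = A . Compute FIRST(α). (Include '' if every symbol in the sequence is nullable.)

{ ;, =, ] }

Add FIRST(E)\{''} = { ;, =, ] }; E is nullable, continue.
= is a terminal; add {=} and stop.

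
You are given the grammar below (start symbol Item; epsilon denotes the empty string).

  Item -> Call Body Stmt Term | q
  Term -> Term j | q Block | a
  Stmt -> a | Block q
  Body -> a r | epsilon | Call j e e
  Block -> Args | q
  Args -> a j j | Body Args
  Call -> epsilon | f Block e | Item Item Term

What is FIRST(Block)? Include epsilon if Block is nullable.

From Block -> Args: add FIRST(Args) = { a, f, j, q }.
Block -> q contributes {q}.
Union: FIRST(Block) = { a, f, j, q }.

{ a, f, j, q }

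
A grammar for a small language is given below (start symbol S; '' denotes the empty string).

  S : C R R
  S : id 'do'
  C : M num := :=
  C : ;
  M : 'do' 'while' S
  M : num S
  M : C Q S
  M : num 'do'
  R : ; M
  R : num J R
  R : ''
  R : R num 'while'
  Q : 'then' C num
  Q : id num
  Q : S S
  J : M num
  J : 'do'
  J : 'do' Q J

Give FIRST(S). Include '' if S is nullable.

{ 'do', ;, id, num }

From S : C R R: add FIRST(C) = { 'do', ;, num }.
S : id 'do' contributes {id}.
Union: FIRST(S) = { 'do', ;, id, num }.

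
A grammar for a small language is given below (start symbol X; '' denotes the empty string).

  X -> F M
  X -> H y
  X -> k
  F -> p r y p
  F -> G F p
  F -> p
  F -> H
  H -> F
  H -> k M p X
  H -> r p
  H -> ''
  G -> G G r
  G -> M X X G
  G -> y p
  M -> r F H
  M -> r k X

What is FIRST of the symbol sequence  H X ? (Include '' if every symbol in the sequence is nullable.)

{ k, p, r, y }

Add FIRST(H)\{''} = { k, p, r, y }; H is nullable, continue.
Add FIRST(X) = { k, p, r, y }; X is not nullable, stop.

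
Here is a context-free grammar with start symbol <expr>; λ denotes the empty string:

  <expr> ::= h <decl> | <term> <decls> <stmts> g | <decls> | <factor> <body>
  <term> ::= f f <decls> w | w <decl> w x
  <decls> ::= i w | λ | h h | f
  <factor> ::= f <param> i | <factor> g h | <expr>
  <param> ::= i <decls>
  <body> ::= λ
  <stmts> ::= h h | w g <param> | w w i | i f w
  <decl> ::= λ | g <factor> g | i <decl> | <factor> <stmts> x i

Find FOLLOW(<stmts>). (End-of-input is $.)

{ g, x }

In <expr> ::= <term> <decls> <stmts> g: add FIRST(g) = { g }.
In <decl> ::= <factor> <stmts> x i: add FIRST(x i) = { x }.
Union: FOLLOW(<stmts>) = { g, x }.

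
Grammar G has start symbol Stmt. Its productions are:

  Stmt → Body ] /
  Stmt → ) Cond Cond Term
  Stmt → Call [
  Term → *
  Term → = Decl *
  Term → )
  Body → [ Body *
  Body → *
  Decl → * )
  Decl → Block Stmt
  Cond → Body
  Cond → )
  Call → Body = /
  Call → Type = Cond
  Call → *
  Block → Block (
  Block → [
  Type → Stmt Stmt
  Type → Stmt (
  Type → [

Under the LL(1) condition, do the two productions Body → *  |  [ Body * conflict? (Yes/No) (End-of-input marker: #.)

No

FIRST(*) = { * } and FIRST([ Body *) = { [ }.
The FIRST sets are disjoint and neither alternative is nullable — no conflict.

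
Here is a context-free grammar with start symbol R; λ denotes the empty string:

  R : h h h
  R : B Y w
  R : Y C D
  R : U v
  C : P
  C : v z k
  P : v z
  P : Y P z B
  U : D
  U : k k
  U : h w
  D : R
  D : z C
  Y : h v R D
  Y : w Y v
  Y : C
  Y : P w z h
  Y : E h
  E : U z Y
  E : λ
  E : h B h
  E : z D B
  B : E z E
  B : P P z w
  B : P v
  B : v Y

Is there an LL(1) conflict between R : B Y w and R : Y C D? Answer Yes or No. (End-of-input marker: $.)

Yes

FIRST(B Y w) = { h, k, v, w, z } and FIRST(Y C D) = { h, k, v, w, z }.
Both contain h, so the two alternatives are not disjoint — LL(1) conflict.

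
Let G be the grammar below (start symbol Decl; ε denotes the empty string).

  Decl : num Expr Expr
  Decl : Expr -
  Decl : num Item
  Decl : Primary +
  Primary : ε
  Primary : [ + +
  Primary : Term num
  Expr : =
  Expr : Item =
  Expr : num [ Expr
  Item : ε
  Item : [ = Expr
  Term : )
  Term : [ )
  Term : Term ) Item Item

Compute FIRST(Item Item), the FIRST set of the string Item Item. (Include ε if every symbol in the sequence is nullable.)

{ [, ε }

Add FIRST(Item)\{ε} = { [ }; Item is nullable, continue.
Add FIRST(Item)\{ε} = { [ }; Item is nullable, continue.
Every symbol is nullable, so include ε.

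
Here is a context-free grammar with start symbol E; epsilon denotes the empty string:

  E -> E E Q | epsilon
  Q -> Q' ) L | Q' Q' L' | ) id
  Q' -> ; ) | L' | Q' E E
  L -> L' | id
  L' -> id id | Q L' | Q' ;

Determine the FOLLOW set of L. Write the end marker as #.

In Q -> Q' ) L: L is at the end, add FOLLOW(Q) = { #, ), ;, id }.
Union: FOLLOW(L) = { #, ), ;, id }.

{ #, ), ;, id }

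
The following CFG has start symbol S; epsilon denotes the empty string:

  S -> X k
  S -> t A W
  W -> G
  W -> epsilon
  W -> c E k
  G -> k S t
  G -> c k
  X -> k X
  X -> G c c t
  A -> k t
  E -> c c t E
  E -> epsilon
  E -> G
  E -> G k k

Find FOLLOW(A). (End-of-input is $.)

{ $, c, k, t }

In S -> t A W: add FIRST(W)\{epsilon} = { c, k }.
  Since W is nullable, also add FOLLOW(S) = { $, t }.
Union: FOLLOW(A) = { $, c, k, t }.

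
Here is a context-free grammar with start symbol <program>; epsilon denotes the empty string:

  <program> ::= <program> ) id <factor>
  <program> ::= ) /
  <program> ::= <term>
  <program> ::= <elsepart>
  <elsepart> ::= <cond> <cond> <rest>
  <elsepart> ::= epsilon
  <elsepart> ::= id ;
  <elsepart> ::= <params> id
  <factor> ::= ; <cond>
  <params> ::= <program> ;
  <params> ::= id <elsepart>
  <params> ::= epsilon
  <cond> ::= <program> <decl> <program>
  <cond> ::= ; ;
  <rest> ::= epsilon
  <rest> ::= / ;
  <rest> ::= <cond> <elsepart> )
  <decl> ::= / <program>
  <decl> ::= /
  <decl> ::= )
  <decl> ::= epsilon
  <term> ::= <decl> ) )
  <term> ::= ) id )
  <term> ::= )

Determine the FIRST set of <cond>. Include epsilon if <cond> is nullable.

{ ), /, ;, id, epsilon }

From <cond> ::= <program> <decl> <program>: <program>, <decl>, <program> nullable, take FIRST(<program>) ∪ FIRST(<decl>) ∪ FIRST(<program>) = { ), /, ;, id }; also epsilon since the whole RHS is nullable.
<cond> ::= ; ; contributes {;}.
Union: FIRST(<cond>) = { ), /, ;, id, epsilon }.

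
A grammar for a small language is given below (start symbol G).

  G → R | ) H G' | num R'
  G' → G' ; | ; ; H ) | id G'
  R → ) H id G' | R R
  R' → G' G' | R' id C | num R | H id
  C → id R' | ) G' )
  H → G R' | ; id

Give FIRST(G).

{ ), num }

From G → R: add FIRST(R) = { ) }.
G → ) H G' contributes {)}.
G → num R' contributes {num}.
Union: FIRST(G) = { ), num }.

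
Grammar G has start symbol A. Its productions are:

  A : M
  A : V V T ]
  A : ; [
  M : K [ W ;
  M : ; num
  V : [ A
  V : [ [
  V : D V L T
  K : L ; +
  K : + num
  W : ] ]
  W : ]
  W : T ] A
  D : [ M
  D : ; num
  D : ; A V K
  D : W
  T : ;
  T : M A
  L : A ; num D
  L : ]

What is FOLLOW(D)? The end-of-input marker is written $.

In V : D V L T: add FIRST(V L T) = { +, ;, [, ] }.
In L : A ; num D: D is at the end, add FOLLOW(L) = { +, ;, [, ] }.
Union: FOLLOW(D) = { +, ;, [, ] }.

{ +, ;, [, ] }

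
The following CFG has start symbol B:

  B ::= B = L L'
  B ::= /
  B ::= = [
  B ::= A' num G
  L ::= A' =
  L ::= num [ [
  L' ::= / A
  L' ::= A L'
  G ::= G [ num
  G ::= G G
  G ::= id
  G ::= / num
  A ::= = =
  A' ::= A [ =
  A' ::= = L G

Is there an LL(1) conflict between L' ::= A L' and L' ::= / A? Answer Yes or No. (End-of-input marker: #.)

No

FIRST(A L') = { = } and FIRST(/ A) = { / }.
The FIRST sets are disjoint and neither alternative is nullable — no conflict.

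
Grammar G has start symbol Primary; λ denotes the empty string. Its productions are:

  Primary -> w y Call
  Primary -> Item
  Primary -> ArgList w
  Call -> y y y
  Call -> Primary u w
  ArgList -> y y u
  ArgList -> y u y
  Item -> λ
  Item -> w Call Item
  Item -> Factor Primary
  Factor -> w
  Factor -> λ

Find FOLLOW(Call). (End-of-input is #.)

{ #, u, w, y }

In Primary -> w y Call: Call is at the end, add FOLLOW(Primary) = { #, u }.
In Item -> w Call Item: add FIRST(Item)\{λ} = { w, y }.
  Since Item is nullable, also add FOLLOW(Item) = { #, u }.
Union: FOLLOW(Call) = { #, u, w, y }.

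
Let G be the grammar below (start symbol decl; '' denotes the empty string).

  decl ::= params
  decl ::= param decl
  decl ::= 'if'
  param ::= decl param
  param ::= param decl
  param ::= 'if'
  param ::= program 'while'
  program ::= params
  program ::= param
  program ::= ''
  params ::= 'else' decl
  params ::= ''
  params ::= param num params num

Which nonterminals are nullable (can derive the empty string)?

{ decl, params, program }

Directly nullable (have an ''-production): program, params.
decl ::= params with every symbol nullable, so decl is nullable.
No other nonterminal has a production whose RHS symbols are all nullable.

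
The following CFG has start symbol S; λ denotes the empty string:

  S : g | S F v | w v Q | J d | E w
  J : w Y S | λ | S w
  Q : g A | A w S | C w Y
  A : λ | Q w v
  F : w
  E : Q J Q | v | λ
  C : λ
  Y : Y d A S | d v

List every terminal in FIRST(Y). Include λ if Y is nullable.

{ d }

From Y : Y d A S: add FIRST(Y) = { d }.
Y : d v contributes {d}.
Union: FIRST(Y) = { d }.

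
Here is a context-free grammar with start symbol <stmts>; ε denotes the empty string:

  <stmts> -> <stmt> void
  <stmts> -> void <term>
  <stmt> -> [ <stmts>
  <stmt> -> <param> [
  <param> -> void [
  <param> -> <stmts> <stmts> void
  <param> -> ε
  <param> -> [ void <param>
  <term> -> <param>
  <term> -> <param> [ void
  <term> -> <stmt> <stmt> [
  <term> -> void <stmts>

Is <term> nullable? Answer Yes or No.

Yes

<term> -> <param> and each of <param> is nullable, so <term> ⇒* ε.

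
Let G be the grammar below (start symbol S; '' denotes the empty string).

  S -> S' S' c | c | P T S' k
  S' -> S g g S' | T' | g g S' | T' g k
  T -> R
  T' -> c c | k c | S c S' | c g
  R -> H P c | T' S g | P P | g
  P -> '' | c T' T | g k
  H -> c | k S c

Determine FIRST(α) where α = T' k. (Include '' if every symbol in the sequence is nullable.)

Add FIRST(T') = { c, g, k }; T' is not nullable, stop.

{ c, g, k }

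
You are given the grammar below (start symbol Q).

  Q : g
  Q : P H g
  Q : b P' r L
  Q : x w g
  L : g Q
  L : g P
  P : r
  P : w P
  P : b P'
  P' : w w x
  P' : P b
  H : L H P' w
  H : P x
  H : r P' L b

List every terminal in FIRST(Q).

Q : g contributes {g}.
From Q : P H g: add FIRST(P) = { b, r, w }.
Q : b P' r L contributes {b}.
Q : x w g contributes {x}.
Union: FIRST(Q) = { b, g, r, w, x }.

{ b, g, r, w, x }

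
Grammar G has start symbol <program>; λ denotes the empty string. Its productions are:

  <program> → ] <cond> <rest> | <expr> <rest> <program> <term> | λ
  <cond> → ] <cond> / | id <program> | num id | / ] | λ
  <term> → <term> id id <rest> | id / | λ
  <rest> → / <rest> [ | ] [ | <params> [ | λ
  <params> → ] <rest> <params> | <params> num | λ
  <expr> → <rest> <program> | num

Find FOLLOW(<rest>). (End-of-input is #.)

{ #, /, [, ], id, num }

In <program> → ] <cond> <rest>: <rest> is at the end, add FOLLOW(<program>) = { #, /, [, ], id, num }.
In <program> → <expr> <rest> <program> <term>: add FIRST(<program> <term>)\{λ} = { /, [, ], id, num }.
  Since <program> <term> is nullable, also add FOLLOW(<program>) = { #, /, [, ], id, num }.
In <term> → <term> id id <rest>: <rest> is at the end, add FOLLOW(<term>) = { #, /, [, ], id, num }.
In <rest> → / <rest> [: add FIRST([) = { [ }.
In <params> → ] <rest> <params>: add FIRST(<params>)\{λ} = { ], num }.
  Since <params> is nullable, also add FOLLOW(<params>) = { [, num }.
In <expr> → <rest> <program>: add FIRST(<program>)\{λ} = { /, [, ], id, num }.
  Since <program> is nullable, also add FOLLOW(<expr>) = { #, /, [, ], id, num }.
Union: FOLLOW(<rest>) = { #, /, [, ], id, num }.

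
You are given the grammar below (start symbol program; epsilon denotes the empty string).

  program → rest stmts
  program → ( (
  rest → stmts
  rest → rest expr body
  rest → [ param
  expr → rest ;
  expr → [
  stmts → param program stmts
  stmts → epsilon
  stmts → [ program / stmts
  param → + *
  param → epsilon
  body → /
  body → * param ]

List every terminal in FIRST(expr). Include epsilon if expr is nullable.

{ (, +, ;, [ }

From expr → rest ;: rest nullable, take FIRST(rest) ∪ {;} = { (, +, ;, [ }.
expr → [ contributes {[}.
Union: FIRST(expr) = { (, +, ;, [ }.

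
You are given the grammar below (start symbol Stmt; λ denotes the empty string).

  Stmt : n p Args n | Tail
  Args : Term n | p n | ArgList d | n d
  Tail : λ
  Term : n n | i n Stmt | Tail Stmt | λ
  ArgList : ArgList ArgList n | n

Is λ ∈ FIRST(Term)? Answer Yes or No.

Term has an λ-production, so Term ⇒ λ.

Yes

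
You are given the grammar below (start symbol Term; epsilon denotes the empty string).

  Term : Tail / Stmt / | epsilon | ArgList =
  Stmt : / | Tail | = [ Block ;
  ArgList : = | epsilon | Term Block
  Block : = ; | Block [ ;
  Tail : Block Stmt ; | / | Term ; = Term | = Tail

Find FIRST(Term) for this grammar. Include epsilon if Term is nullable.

From Term : Tail / Stmt /: add FIRST(Tail) = { /, ;, = }.
Term : epsilon contributes epsilon.
From Term : ArgList =: ArgList nullable, take FIRST(ArgList) ∪ {=} = { /, ;, = }.
Union: FIRST(Term) = { /, ;, =, epsilon }.

{ /, ;, =, epsilon }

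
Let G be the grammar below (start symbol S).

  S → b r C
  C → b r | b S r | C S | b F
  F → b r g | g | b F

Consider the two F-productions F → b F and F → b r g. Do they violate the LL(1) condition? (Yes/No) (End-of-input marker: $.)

Yes

FIRST(b F) = { b } and FIRST(b r g) = { b }.
Both contain b, so the two alternatives are not disjoint — LL(1) conflict.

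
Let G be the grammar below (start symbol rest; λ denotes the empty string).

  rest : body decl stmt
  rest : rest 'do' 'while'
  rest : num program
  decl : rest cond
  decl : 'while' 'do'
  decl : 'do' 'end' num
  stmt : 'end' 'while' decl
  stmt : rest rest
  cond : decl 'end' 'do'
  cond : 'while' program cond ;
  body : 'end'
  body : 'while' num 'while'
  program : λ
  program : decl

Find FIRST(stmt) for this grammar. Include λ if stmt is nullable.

stmt : 'end' 'while' decl contributes {'end'}.
From stmt : rest rest: add FIRST(rest) = { 'end', 'while', num }.
Union: FIRST(stmt) = { 'end', 'while', num }.

{ 'end', 'while', num }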